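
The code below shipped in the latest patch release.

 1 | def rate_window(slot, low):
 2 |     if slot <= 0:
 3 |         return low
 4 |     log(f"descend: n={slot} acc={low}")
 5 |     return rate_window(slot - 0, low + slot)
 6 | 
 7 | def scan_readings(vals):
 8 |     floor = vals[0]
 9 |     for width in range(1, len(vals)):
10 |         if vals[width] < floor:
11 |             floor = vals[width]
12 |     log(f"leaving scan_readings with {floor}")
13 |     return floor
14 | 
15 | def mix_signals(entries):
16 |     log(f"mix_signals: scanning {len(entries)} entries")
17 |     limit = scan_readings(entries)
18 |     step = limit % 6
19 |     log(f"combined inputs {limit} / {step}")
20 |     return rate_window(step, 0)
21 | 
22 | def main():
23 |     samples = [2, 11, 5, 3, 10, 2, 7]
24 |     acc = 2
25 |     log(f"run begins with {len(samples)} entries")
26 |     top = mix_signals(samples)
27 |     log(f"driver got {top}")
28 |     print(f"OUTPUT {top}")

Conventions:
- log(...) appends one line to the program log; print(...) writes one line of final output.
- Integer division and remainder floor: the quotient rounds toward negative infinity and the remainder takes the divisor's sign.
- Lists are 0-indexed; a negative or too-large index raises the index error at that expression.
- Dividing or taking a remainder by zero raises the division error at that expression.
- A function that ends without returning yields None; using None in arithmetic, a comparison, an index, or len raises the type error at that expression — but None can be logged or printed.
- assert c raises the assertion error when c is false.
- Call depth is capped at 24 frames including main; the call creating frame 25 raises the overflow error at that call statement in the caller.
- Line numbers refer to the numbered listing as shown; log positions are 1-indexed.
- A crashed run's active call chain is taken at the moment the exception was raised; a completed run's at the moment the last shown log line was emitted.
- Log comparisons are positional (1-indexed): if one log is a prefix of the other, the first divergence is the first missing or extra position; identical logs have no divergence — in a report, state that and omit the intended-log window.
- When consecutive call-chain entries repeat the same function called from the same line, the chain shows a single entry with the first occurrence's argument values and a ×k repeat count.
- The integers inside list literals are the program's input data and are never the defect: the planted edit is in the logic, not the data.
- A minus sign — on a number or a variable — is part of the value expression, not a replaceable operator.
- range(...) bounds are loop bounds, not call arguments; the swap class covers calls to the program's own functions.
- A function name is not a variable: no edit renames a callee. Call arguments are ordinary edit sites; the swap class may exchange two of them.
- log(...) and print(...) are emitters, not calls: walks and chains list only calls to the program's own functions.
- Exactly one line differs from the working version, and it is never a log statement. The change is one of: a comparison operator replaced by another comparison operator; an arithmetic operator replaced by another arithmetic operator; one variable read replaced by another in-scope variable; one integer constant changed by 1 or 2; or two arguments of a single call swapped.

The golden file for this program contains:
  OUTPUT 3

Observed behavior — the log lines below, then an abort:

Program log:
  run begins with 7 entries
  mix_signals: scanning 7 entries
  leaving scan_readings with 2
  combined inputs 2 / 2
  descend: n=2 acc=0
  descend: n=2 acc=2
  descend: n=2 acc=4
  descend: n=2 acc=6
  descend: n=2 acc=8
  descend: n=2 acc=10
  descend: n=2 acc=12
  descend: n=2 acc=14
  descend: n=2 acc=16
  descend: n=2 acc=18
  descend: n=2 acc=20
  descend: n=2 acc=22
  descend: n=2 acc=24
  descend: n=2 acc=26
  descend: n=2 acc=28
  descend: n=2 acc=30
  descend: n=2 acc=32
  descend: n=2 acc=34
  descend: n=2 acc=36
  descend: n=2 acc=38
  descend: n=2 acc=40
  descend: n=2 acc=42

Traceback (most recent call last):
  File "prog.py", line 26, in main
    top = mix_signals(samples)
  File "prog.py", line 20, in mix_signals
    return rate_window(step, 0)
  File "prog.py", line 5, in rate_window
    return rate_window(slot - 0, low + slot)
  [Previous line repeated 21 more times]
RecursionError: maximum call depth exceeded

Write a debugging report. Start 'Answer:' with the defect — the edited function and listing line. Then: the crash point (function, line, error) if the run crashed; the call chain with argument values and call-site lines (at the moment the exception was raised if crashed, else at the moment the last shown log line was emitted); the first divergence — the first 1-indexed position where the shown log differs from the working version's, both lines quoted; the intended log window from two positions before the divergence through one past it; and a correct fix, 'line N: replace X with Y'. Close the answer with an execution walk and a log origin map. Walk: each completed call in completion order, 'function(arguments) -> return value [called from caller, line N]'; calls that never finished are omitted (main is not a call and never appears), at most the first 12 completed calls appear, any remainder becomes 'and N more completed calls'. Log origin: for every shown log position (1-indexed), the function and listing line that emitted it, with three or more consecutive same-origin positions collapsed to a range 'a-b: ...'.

Answer: the defect is in rate_window at line 5.
Key observation: Log line 6 is where behavior first shows: 'descend: n=2 acc=2' appears instead of 'descend: n=1 acc=2'.
Crash: rate_window, line 5, RecursionError.
Call chain: main -> mix_signals([2, 11, 5, 3, 10, 2, 7]) (called at line 26) -> rate_window(2, 0) (called at line 20) -> rate_window(2, 2) (called at line 5) ×21.
First divergence: position 6 — the shown line 'descend: n=2 acc=2' should read 'descend: n=1 acc=2'.
Intended log window:
  4: combined inputs 2 / 2
  5: descend: n=2 acc=0
  6: descend: n=1 acc=2
  7: driver got 3
Execution walk:
  scan_readings([2, 11, 5, 3, 10, 2, 7]) -> 2  [called from mix_signals, line 17]
Log origin:
  1: logged in main at line 25
  2: logged in mix_signals at line 16
  3: logged in scan_readings at line 12
  4: logged in mix_signals at line 19
  5-26: logged in rate_window at line 4
A correct fix: line 5: replace `0` with `1`.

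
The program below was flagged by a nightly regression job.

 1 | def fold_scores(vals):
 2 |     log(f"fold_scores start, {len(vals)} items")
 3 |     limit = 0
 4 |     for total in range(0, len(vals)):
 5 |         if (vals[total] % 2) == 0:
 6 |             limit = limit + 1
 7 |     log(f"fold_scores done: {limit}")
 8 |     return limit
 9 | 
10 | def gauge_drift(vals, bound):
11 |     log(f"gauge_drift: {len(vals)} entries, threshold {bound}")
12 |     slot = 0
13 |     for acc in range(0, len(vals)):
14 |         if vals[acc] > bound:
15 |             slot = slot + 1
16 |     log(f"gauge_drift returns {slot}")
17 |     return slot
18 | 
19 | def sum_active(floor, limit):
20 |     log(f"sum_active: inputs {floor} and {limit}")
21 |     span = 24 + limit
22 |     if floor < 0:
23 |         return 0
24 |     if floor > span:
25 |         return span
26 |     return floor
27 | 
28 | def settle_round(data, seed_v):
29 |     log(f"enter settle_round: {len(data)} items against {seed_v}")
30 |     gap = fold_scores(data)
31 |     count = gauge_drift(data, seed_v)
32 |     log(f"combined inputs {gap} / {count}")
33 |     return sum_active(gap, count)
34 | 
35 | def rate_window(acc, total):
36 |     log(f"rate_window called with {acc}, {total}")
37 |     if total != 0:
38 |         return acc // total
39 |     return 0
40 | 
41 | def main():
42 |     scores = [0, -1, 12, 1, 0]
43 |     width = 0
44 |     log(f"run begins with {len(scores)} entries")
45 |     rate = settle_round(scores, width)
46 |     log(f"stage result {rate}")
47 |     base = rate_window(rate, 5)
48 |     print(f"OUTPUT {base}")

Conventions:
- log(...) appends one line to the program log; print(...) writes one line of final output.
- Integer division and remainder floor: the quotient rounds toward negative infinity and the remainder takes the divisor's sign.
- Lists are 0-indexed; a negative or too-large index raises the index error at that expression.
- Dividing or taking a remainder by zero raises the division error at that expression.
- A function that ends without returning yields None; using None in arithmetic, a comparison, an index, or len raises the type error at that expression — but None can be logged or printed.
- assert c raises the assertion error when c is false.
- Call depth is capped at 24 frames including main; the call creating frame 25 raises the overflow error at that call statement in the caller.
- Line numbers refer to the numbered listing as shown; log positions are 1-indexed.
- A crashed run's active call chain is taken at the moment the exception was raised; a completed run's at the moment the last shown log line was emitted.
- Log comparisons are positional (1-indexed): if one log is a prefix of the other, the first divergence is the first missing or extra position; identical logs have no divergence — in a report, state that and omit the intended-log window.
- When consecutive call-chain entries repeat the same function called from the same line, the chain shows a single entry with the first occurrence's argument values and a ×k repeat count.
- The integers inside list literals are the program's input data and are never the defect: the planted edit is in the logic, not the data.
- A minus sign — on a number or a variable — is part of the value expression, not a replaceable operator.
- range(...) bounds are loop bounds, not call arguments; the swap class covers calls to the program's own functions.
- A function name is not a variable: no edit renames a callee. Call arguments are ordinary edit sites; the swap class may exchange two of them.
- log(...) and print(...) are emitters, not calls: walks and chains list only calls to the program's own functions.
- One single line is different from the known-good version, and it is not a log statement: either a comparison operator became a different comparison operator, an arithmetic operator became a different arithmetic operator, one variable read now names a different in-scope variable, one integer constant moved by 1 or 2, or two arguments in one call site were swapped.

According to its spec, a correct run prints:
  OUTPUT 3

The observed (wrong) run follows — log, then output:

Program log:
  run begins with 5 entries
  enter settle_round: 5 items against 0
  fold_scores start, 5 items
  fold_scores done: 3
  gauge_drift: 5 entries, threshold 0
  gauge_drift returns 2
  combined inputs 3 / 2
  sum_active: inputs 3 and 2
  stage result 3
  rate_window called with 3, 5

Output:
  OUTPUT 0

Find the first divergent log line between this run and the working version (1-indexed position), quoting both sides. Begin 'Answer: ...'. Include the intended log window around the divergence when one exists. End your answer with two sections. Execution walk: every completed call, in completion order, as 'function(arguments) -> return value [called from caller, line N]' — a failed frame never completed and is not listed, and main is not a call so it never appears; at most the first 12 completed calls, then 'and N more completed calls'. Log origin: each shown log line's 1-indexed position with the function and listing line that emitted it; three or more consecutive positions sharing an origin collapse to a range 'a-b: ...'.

Answer: none (the log streams are identical).
Execution walk:
  fold_scores([0, -1, 12, 1, 0]) -> 3  [called from settle_round, line 30]
  gauge_drift([0, -1, 12, 1, 0], 0) -> 2  [called from settle_round, line 31]
  sum_active(3, 2) -> 3  [called from settle_round, line 33]
  settle_round([0, -1, 12, 1, 0], 0) -> 3  [called from main, line 45]
  rate_window(3, 5) -> 0  [called from main, line 47]
Origin of each log line:
  1: logged in main at line 44
  2: logged in settle_round at line 29
  3: logged in fold_scores at line 2
  4: logged in fold_scores at line 7
  5: logged in gauge_drift at line 11
  6: logged in gauge_drift at line 16
  7: logged in settle_round at line 32
  8: logged in sum_active at line 20
  9: logged in main at line 46
  10: logged in rate_window at line 36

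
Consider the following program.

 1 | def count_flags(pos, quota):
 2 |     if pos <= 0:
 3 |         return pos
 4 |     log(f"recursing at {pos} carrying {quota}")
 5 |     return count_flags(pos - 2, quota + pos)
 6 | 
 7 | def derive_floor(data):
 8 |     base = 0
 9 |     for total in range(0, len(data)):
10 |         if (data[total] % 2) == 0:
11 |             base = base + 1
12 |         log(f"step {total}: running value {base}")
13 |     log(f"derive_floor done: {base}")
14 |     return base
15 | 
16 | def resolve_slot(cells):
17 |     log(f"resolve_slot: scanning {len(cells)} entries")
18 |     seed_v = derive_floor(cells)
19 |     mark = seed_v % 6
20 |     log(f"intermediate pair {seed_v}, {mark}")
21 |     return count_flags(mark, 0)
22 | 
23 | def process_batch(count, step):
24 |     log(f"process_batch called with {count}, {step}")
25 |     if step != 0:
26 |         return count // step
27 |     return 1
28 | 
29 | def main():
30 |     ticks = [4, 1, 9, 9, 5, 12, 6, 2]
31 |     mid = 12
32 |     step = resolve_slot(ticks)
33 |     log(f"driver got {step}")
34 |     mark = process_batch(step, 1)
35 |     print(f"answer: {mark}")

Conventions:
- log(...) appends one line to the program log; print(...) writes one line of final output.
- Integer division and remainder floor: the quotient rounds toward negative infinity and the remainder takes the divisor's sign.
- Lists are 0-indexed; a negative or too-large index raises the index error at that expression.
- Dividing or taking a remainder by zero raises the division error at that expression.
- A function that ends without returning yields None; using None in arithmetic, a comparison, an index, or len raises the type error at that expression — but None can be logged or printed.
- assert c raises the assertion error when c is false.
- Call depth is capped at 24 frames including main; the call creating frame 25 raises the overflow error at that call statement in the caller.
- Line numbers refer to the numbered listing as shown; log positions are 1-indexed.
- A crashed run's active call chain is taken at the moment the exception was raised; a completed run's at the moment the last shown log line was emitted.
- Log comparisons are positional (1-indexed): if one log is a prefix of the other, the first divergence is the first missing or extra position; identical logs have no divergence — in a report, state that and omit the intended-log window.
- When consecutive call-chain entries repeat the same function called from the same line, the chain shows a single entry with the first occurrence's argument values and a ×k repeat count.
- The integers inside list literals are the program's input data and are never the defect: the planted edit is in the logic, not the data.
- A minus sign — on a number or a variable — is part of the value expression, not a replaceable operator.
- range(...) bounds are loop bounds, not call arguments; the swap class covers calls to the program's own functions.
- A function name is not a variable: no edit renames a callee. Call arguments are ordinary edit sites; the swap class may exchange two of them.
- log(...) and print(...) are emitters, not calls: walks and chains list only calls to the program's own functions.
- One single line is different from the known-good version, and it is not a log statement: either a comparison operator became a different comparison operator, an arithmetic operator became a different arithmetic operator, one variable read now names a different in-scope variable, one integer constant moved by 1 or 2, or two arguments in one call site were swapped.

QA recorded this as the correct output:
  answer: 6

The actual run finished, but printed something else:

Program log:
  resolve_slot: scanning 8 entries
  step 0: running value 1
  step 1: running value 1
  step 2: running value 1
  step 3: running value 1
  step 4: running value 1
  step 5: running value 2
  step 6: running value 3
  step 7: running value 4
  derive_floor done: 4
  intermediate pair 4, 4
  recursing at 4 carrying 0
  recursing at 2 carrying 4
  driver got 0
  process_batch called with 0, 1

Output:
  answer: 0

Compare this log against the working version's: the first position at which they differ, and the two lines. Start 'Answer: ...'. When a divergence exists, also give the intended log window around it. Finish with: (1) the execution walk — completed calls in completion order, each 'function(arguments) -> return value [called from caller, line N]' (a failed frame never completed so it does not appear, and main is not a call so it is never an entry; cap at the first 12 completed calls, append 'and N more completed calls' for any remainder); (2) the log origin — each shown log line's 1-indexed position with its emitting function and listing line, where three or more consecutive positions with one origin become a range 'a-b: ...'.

Answer: at position 14 the run shows 'driver got 0' where the working version logs 'driver got 6'.
Intended log window:
  12: recursing at 4 carrying 0
  13: recursing at 2 carrying 4
  14: driver got 6
  15: process_batch called with 6, 1
Execution walk:
  derive_floor([4, 1, 9, 9, 5, 12, 6, 2]) -> 4  [called from resolve_slot, line 18]
  count_flags(0, 6) -> 0  [called from count_flags, line 5]
  count_flags(2, 4) -> 0  [called from count_flags, line 5]
  count_flags(4, 0) -> 0  [called from resolve_slot, line 21]
  resolve_slot([4, 1, 9, 9, 5, 12, 6, 2]) -> 0  [called from main, line 32]
  process_batch(0, 1) -> 0  [called from main, line 34]
Origin of each log line:
  1 — resolve_slot, line 17
  2-9 — derive_floor, line 12
  10 — derive_floor, line 13
  11 — resolve_slot, line 20
  12 — count_flags, line 4
  13 — count_flags, line 4
  14 — main, line 33
  15 — process_batch, line 24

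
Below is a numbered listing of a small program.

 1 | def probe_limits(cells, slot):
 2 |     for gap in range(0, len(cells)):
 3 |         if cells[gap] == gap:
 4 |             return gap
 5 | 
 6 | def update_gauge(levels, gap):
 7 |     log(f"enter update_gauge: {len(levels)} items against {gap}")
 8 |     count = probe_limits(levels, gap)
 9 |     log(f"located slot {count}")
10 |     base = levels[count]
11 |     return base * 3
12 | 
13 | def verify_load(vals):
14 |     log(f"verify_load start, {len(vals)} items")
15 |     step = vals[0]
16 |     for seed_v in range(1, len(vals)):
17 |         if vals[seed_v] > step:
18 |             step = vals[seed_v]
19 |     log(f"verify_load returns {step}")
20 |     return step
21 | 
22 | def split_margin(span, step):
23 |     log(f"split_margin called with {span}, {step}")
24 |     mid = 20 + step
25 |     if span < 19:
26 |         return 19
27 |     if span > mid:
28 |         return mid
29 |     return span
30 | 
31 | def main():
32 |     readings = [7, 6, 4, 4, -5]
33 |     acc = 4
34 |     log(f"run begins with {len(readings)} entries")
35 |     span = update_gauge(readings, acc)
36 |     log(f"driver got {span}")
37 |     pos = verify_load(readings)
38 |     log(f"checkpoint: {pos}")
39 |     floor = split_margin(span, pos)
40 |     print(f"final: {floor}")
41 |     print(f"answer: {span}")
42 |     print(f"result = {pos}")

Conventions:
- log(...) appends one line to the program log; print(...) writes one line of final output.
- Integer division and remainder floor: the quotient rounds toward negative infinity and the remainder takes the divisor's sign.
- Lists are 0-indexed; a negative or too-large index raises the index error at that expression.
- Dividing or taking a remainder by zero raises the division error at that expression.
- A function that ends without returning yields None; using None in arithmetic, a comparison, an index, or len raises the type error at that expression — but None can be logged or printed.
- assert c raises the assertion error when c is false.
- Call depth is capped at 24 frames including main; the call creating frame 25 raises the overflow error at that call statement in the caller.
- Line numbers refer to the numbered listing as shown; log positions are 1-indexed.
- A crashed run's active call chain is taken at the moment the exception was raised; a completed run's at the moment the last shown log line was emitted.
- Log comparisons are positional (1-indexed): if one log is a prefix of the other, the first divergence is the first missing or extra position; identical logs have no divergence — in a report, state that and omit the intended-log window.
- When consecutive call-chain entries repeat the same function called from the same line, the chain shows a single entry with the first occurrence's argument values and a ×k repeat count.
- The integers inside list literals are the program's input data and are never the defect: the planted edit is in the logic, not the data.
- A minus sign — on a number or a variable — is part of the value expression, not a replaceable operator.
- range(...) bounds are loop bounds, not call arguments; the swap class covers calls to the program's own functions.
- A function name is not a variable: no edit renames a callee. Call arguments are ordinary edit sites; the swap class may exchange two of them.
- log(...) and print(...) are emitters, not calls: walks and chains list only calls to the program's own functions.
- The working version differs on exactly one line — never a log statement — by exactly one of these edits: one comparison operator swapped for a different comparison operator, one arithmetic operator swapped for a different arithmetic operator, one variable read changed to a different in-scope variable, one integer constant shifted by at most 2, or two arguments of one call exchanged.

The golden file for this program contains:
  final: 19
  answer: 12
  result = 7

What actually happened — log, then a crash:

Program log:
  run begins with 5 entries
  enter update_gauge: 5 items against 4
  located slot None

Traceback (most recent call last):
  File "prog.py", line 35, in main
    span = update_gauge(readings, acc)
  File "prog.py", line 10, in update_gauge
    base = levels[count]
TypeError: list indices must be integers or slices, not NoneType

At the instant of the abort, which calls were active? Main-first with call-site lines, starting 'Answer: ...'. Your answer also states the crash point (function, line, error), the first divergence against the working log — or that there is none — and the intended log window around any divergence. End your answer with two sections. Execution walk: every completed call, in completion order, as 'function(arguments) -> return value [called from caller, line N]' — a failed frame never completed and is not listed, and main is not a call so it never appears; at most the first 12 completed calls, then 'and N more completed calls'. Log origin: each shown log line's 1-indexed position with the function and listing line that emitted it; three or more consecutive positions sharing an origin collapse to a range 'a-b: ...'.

Answer: main -> update_gauge (called at line 35).
Core observation: The earliest visible damage is log position 3 — 'located slot None' rather than the intended 'located slot 2'.
Crash: update_gauge, line 10, TypeError.
First divergence: position 3; shown 'located slot None' vs intended 'located slot 2'.
Intended log window:
  1: run begins with 5 entries
  2: enter update_gauge: 5 items against 4
  3: located slot 2
  4: driver got 12
Execution walk:
  probe_limits([7, 6, 4, 4, -5], 4) -> None  [called from update_gauge, line 8]
Log origin:
  1 — main, line 34
  2 — update_gauge, line 7
  3 — update_gauge, line 9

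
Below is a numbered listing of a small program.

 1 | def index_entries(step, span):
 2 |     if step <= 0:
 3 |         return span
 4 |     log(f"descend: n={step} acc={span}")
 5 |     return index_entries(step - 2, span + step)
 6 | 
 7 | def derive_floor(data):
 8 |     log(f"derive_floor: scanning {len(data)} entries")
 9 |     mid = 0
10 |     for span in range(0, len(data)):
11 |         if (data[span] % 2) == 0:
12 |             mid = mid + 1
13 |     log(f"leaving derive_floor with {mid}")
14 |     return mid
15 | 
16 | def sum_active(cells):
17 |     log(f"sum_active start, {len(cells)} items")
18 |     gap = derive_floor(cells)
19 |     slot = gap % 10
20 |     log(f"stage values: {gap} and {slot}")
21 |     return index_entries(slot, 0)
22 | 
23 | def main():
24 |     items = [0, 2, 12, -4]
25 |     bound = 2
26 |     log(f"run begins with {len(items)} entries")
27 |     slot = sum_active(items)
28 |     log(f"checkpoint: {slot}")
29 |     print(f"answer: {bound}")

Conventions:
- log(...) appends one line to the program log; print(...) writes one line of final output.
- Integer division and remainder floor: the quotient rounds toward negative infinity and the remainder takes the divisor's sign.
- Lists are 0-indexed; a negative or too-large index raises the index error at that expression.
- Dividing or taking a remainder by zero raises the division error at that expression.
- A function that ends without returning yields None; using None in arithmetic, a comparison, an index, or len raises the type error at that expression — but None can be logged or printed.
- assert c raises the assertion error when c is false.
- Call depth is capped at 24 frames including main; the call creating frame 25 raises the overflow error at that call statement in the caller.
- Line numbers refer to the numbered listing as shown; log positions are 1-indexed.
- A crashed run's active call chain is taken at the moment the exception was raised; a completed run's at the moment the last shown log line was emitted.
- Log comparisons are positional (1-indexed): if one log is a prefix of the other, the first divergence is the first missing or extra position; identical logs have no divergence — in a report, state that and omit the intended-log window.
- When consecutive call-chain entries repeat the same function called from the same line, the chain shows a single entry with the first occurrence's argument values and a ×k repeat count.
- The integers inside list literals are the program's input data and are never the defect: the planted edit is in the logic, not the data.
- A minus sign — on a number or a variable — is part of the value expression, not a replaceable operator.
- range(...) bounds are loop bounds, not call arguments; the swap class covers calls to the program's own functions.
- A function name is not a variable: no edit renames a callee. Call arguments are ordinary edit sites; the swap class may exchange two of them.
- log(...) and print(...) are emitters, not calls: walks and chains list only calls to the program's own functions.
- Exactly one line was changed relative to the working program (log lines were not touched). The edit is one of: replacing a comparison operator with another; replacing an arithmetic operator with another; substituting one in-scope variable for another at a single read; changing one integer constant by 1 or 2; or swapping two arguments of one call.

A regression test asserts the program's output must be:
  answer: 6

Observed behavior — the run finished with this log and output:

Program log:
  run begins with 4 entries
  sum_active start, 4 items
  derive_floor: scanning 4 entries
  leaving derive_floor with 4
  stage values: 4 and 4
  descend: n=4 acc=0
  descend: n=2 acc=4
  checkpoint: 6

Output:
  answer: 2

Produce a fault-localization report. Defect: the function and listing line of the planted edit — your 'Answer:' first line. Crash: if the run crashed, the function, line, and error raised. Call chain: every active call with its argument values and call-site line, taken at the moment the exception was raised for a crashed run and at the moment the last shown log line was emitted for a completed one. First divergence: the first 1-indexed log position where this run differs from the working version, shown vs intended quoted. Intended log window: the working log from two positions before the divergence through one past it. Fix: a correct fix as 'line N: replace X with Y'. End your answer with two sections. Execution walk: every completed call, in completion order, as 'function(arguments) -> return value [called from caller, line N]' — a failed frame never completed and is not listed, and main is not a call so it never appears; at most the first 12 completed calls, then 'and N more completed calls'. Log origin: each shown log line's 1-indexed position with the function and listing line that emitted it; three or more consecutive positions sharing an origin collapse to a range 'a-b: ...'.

Answer: the defect is in main at line 29.
Core observation: The two runs log identically and part ways only at the printed values.
Call chain: main.
First divergence: none (the log streams are identical).
Execution walk:
  derive_floor([0, 2, 12, -4]) -> 4  [called from sum_active, line 18]
  index_entries(0, 6) -> 6  [called from index_entries, line 5]
  index_entries(2, 4) -> 6  [called from index_entries, line 5]
  index_entries(4, 0) -> 6  [called from sum_active, line 21]
  sum_active([0, 2, 12, -4]) -> 6  [called from main, line 27]
Log origins:
  1 — main, line 26
  2 — sum_active, line 17
  3 — derive_floor, line 8
  4 — derive_floor, line 13
  5 — sum_active, line 20
  6 — index_entries, line 4
  7 — index_entries, line 4
  8 — main, line 28
A correct fix: line 29: replace `bound` with `slot`.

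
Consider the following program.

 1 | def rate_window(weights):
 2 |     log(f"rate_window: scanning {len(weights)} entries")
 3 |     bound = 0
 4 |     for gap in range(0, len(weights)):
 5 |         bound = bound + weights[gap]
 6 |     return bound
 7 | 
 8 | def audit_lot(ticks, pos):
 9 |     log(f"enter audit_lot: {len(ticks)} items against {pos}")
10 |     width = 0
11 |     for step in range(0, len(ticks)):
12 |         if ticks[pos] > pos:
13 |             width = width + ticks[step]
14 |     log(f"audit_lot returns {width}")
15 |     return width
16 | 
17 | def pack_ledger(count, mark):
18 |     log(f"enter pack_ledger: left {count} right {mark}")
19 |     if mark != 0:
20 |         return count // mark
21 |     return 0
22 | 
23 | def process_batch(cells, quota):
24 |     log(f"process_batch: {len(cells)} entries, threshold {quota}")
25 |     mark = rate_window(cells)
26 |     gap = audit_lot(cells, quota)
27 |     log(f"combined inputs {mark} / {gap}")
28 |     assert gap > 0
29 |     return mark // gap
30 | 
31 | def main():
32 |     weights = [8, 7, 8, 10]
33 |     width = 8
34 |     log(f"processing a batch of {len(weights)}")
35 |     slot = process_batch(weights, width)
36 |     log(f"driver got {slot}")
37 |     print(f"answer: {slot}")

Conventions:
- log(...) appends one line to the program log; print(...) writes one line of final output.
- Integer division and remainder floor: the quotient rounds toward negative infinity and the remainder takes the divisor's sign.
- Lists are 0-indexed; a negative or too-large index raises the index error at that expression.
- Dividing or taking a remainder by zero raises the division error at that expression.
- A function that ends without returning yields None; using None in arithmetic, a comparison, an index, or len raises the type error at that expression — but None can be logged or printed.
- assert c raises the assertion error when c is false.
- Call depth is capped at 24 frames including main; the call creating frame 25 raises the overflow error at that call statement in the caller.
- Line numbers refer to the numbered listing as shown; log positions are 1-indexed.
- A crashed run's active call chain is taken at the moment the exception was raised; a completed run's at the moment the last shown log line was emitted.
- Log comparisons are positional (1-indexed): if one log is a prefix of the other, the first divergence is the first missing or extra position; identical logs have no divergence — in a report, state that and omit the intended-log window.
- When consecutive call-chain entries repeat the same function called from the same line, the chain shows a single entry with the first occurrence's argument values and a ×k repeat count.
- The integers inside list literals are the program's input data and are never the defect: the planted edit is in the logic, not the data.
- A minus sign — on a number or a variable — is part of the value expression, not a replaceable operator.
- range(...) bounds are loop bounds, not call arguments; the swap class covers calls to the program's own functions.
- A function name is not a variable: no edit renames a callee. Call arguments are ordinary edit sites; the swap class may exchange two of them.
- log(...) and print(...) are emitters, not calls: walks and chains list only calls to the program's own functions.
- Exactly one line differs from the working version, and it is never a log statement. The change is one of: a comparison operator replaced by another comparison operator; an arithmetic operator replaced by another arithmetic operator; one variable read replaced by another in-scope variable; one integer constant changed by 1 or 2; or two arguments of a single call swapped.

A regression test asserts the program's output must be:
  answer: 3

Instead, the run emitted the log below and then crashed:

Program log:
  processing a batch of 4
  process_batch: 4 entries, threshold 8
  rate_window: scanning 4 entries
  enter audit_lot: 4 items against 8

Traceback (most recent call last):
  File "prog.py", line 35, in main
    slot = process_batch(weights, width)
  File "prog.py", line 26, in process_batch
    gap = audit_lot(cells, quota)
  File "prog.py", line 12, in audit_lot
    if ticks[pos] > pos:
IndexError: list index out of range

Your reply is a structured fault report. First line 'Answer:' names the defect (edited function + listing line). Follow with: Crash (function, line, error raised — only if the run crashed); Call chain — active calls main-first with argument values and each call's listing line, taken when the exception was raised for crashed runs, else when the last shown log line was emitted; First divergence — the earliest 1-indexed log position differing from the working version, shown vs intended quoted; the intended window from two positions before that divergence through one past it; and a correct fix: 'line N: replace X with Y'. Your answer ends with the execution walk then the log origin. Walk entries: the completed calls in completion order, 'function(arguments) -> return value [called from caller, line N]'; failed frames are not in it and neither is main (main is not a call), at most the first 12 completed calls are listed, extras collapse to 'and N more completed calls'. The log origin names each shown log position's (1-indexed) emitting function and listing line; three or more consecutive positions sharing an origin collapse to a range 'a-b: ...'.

Answer: the defect is in audit_lot at line 12.
Core observation: A complete run would log 'audit_lot returns 10' next, but this one stopped at 4 lines.
Crash: audit_lot, line 12, IndexError.
Call chain: main -> process_batch([8, 7, 8, 10], 8) (called at line 35) -> audit_lot([8, 7, 8, 10], 8) (called at line 26).
First divergence: position 5 — the faulty run's log ends after 4 lines; the working version continues with 'audit_lot returns 10'.
Intended log window:
  3: rate_window: scanning 4 entries
  4: enter audit_lot: 4 items against 8
  5: audit_lot returns 10
  6: combined inputs 33 / 10
Execution walk:
  rate_window([8, 7, 8, 10]) -> 33  [called from process_batch, line 25]
Log origins:
  1: logged in main at line 34
  2: logged in process_batch at line 24
  3: logged in rate_window at line 2
  4: logged in audit_lot at line 9
A correct fix: line 12: replace `ticks[pos]` with `ticks[step]`.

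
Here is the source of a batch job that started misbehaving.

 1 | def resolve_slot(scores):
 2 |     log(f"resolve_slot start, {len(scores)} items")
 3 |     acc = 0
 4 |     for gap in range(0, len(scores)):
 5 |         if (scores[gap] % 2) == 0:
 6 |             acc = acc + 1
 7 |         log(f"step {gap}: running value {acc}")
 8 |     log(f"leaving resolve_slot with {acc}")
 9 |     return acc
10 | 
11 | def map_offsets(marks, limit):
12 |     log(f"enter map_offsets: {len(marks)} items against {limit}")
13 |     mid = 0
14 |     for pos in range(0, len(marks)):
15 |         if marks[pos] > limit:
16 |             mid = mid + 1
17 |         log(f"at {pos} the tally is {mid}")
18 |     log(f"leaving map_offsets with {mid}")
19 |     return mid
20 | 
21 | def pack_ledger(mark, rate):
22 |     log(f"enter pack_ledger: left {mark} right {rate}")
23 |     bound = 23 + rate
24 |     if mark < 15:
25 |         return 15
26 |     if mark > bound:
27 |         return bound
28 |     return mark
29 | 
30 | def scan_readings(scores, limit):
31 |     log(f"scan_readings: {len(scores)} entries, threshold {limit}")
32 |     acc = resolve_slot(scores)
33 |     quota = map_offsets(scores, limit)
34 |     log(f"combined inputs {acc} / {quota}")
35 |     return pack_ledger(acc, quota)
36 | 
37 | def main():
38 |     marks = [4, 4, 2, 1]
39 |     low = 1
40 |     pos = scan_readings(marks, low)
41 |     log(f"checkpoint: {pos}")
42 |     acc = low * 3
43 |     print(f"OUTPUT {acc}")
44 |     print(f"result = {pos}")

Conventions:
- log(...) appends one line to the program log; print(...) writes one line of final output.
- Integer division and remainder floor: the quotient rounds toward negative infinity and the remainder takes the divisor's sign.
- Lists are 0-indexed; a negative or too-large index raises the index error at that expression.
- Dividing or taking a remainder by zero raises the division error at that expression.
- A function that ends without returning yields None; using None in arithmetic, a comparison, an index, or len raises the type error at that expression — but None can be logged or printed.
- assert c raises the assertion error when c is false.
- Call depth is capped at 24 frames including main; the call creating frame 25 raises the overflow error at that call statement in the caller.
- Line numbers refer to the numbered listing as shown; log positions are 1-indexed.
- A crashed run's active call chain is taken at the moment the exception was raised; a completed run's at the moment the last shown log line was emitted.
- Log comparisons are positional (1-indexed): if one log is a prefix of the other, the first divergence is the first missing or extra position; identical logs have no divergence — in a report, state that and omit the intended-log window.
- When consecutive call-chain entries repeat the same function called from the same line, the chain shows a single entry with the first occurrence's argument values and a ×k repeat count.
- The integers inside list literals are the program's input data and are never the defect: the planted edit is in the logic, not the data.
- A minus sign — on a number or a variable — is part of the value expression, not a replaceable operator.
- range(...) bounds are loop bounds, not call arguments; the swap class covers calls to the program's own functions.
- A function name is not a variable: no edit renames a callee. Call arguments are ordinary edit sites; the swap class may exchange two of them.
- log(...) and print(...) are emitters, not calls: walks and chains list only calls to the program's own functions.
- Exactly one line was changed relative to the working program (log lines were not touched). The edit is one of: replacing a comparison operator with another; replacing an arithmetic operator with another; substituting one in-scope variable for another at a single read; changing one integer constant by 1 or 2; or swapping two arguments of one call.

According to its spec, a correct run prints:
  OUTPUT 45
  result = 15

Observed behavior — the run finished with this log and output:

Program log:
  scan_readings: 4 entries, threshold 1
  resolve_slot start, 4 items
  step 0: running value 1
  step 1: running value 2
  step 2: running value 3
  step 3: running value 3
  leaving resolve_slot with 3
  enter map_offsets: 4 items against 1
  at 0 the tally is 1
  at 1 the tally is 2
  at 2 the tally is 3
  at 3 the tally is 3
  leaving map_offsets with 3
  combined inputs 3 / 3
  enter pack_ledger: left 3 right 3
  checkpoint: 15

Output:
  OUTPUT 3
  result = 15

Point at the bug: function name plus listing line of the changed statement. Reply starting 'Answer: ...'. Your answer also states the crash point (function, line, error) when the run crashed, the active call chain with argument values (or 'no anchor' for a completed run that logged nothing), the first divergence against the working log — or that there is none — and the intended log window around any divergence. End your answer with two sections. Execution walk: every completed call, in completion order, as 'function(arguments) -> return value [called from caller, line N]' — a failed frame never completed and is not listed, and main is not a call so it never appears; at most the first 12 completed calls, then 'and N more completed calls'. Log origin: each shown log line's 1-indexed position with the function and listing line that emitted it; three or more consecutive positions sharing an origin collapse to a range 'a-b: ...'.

Answer: the defect is in main at line 42.
The tell: Nothing in the log betrays the bug — only the output does.
Call chain: main.
First divergence: none; the two logs match at every position.
Execution walk:
  resolve_slot([4, 4, 2, 1]) -> 3  [called from scan_readings, line 32]
  map_offsets([4, 4, 2, 1], 1) -> 3  [called from scan_readings, line 33]
  pack_ledger(3, 3) -> 15  [called from scan_readings, line 35]
  scan_readings([4, 4, 2, 1], 1) -> 15  [called from main, line 40]
Log origin:
  1: emitted by scan_readings (line 31)
  2: emitted by resolve_slot (line 2)
  3-6: emitted by resolve_slot (line 7)
  7: emitted by resolve_slot (line 8)
  8: emitted by map_offsets (line 12)
  9-12: emitted by map_offsets (line 17)
  13: emitted by map_offsets (line 18)
  14: emitted by scan_readings (line 34)
  15: emitted by pack_ledger (line 22)
  16: emitted by main (line 41)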